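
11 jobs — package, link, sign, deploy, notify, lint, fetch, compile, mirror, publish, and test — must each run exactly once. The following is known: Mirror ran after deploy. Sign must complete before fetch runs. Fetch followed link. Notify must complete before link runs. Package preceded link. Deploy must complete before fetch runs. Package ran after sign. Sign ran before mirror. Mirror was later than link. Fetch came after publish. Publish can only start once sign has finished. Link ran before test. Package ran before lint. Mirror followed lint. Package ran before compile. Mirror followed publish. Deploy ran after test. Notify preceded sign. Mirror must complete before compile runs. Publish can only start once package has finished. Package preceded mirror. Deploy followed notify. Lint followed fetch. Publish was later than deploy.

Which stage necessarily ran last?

Every other stage has a chain of constraints placing it before compile, so compile is last.

compile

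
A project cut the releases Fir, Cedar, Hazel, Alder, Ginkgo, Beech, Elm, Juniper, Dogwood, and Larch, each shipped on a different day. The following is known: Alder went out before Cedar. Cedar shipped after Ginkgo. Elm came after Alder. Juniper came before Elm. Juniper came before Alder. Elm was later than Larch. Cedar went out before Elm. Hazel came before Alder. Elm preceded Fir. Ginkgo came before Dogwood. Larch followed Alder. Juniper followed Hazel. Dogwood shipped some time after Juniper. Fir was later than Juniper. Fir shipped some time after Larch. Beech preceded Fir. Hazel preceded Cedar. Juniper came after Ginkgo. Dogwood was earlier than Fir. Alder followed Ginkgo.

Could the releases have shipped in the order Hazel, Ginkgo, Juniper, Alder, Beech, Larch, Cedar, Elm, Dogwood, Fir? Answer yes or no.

Check each stated constraint against the proposed order — e.g. Ginkgo is ahead of Dogwood; Juniper is ahead of Fir. Every pair is in the required order; nothing is violated.

yes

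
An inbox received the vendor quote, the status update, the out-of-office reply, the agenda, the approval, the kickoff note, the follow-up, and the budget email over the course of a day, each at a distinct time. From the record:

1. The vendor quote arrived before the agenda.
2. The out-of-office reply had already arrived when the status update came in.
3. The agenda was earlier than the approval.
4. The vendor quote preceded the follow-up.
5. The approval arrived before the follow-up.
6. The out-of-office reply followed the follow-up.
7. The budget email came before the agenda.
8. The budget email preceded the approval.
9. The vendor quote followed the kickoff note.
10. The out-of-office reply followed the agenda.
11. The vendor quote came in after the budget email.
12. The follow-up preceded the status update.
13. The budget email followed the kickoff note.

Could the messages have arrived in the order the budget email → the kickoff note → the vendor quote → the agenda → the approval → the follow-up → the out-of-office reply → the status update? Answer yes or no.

The constraints require the kickoff note before the budget email, but in the proposed sequence the budget email appears ahead of the kickoff note. That one violation is enough.

no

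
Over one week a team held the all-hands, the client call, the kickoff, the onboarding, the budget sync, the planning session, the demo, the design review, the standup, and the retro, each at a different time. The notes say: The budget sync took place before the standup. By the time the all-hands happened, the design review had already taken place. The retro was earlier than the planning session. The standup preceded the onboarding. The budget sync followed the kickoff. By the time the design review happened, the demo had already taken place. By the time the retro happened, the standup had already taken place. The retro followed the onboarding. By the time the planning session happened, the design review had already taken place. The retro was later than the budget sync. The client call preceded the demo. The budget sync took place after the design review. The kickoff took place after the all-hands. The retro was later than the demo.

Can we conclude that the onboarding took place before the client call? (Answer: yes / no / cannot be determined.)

no

Tracing the constraints gives the client call → the demo → the design review → the budget sync → the standup → the onboarding, so the client call must come before the onboarding.
That means the onboarding cannot be before the client call.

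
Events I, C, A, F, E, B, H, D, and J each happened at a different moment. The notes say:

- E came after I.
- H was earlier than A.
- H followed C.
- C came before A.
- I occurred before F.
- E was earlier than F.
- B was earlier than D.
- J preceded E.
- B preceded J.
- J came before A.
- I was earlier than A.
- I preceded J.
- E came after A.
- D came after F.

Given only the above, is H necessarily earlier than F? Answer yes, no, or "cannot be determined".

yes

Chain the constraints: H → A → E → F. Each link is directly stated, so H comes before F.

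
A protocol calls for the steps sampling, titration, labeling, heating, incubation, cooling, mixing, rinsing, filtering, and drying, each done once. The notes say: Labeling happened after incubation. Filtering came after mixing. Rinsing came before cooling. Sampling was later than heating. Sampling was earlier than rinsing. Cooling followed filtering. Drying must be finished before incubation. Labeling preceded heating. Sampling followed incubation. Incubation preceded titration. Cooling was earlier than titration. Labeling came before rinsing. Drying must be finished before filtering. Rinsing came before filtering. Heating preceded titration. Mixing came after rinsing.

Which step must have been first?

drying

Drying has a chain of constraints placing it before every other step, so drying must be first.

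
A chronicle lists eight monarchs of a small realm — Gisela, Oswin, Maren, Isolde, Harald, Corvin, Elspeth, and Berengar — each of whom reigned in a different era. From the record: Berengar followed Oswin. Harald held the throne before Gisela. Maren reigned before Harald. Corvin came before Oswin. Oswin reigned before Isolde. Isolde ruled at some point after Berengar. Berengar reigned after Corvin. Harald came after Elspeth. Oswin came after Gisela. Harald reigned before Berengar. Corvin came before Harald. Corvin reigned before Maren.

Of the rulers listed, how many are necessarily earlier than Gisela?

4

Directly stated before Gisela: Harald.
Corvin reaches Gisela via Corvin → Harald → Gisela.
Elspeth reaches Gisela via Elspeth → Harald → Gisela.
Maren reaches Gisela via Maren → Harald → Gisela.
That's Corvin, Elspeth, Harald, and Maren — 4 in all.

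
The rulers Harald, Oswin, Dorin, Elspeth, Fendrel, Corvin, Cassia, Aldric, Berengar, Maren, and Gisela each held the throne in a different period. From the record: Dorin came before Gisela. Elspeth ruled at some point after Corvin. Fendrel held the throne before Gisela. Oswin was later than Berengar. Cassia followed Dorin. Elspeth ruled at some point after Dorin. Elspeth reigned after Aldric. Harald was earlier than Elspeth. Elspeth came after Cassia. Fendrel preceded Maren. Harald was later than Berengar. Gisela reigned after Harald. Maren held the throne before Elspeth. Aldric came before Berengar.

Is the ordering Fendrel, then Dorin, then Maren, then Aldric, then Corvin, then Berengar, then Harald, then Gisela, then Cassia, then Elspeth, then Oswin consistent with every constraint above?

Check each stated constraint against the proposed order — e.g. Dorin is ahead of Cassia; Dorin is ahead of Elspeth. Every pair is in the required order; nothing is violated.

yes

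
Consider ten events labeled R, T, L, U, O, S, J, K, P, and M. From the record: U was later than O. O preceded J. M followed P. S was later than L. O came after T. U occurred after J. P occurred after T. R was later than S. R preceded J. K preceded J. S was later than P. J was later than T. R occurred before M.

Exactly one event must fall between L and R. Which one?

S

Tracing the constraints gives L → S → R, so S sits after L and before R.
No other event is forced both after L and before R.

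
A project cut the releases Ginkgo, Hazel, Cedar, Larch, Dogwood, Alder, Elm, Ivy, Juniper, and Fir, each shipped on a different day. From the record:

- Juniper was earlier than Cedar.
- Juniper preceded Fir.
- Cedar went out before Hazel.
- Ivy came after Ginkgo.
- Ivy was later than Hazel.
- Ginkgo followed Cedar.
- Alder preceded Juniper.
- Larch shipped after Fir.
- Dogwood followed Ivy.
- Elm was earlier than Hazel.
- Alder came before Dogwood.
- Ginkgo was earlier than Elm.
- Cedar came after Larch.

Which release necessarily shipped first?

Alder has a chain of constraints placing it before every other release, so Alder must be first.

Alder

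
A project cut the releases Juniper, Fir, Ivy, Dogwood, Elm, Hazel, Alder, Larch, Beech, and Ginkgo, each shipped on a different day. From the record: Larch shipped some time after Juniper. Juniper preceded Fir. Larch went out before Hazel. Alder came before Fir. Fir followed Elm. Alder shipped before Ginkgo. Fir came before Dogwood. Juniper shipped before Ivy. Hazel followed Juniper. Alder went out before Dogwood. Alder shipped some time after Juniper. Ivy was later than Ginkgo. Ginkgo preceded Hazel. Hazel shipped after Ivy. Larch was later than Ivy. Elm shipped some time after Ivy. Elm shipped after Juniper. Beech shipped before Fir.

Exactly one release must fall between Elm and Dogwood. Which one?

Fir

Tracing the constraints gives Elm → Fir → Dogwood, so Fir sits after Elm and before Dogwood.
No other release is forced both after Elm and before Dogwood.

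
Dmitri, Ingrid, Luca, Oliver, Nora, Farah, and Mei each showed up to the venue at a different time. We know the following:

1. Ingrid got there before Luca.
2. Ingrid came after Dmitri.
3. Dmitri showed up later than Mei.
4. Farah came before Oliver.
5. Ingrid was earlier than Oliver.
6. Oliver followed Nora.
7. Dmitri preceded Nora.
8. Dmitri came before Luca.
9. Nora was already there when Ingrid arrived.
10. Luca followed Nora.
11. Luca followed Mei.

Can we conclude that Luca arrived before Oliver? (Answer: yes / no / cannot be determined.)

No chain of stated constraints runs from Luca to Oliver, and none runs from Oliver to Luca either.
So the relative order of Luca and Oliver is not fixed by the given facts.

cannot be determined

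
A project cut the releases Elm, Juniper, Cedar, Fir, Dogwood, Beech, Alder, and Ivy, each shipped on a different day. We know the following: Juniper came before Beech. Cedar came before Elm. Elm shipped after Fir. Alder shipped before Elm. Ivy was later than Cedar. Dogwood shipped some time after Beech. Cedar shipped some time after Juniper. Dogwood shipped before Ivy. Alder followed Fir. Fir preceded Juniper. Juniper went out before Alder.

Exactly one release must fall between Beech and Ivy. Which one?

Tracing the constraints gives Beech → Dogwood → Ivy, so Dogwood sits after Beech and before Ivy.
No other release is forced both after Beech and before Ivy.

Dogwood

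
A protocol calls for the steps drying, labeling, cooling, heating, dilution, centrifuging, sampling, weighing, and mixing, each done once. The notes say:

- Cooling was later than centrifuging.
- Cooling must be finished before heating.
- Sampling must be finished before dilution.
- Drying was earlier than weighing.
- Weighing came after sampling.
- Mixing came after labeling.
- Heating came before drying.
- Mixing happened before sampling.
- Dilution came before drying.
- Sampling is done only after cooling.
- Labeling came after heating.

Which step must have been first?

Centrifuging has a chain of constraints placing it before every other step, so centrifuging must be first.

centrifuging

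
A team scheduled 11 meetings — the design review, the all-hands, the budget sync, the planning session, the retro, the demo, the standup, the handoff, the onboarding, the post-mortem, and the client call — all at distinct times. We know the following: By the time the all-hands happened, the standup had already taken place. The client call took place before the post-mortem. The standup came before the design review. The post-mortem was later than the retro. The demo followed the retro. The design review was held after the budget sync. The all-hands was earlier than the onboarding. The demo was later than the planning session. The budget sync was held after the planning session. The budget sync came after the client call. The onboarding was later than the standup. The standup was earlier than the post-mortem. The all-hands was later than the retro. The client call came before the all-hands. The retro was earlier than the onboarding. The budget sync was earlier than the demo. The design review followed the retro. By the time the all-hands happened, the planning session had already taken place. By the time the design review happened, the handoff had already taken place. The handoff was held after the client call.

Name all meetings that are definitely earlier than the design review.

the budget sync, the client call, the handoff, the planning session, the retro, the standup

Directly stated before the design review: the budget sync, the handoff, the retro, and the standup.
The client call reaches the design review via the client call → the handoff → the design review.
The planning session reaches the design review via the planning session → the budget sync → the design review.
No chain forces the demo (or any of the others) ahead of the design review.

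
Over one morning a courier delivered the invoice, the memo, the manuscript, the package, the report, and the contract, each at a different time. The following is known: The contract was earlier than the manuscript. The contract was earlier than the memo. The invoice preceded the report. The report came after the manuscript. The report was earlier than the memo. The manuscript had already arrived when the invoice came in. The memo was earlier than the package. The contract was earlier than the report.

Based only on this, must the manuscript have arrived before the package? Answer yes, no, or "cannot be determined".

yes

Chain the constraints: the manuscript → the report → the memo → the package. Each link is directly stated, so the manuscript comes before the package.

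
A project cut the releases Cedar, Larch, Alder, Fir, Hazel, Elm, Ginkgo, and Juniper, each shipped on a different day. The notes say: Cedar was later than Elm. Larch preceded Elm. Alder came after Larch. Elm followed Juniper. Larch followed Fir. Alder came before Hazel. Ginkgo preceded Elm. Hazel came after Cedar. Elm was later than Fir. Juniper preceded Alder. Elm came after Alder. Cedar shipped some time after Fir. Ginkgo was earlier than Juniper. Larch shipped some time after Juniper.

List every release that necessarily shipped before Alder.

Fir, Ginkgo, Juniper, Larch

Directly stated before Alder: Juniper and Larch.
Fir reaches Alder via Fir → Larch → Alder.
Ginkgo reaches Alder via Ginkgo → Juniper → Alder.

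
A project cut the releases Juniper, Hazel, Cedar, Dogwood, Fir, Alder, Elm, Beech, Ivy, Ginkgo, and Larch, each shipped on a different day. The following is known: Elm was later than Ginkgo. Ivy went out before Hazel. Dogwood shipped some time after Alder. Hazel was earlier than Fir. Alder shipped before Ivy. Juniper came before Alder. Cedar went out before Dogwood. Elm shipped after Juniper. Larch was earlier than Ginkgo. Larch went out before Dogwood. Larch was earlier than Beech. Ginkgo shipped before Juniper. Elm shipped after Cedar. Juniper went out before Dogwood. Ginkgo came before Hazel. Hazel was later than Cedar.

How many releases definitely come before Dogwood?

Directly stated before Dogwood: Alder, Cedar, Juniper, and Larch.
Ginkgo reaches Dogwood via Ginkgo → Juniper → Dogwood.
No chain forces Hazel (or any of the others) ahead of Dogwood.
That's Alder, Cedar, Ginkgo, Juniper, and Larch — 5 in all.

5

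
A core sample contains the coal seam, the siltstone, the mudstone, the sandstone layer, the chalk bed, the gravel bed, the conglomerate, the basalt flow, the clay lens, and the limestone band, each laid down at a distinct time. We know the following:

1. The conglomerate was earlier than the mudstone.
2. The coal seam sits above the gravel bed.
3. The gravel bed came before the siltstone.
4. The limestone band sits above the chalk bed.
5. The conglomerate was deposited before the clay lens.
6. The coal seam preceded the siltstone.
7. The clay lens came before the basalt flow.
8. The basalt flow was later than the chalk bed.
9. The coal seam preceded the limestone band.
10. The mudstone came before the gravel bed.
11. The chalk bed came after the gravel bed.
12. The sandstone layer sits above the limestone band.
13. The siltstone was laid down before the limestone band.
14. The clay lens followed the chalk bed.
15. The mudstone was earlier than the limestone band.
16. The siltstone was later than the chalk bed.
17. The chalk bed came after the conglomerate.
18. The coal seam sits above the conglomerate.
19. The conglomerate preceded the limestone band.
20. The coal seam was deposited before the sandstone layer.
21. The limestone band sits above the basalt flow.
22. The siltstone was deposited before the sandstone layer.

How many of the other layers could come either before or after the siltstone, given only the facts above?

2

Forced before the siltstone: the chalk bed, the coal seam, the conglomerate, the gravel bed, and the mudstone; forced after the siltstone: the limestone band and the sandstone layer.
That leaves the basalt flow and the clay lens with no forced order relative to the siltstone — 2.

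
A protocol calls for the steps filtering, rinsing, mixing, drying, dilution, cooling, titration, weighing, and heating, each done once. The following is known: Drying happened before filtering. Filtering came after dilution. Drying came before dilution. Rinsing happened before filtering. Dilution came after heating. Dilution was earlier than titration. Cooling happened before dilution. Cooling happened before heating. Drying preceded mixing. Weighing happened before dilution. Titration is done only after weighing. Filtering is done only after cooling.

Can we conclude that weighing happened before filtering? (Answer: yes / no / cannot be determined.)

Chain the constraints: weighing → dilution → filtering. Each link is directly stated, so weighing comes before filtering.

yes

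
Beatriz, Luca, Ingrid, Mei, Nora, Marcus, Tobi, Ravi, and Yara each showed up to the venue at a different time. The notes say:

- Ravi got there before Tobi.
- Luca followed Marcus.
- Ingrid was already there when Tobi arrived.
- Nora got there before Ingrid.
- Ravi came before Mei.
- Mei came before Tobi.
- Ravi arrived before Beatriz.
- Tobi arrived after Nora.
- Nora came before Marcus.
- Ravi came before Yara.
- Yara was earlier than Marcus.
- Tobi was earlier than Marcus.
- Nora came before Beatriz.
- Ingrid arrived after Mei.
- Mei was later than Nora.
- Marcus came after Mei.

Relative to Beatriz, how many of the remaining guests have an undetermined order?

Forced before Beatriz: Nora and Ravi.
That leaves Ingrid, Luca, Marcus, Mei, Tobi, and Yara with no forced order relative to Beatriz — 6.

6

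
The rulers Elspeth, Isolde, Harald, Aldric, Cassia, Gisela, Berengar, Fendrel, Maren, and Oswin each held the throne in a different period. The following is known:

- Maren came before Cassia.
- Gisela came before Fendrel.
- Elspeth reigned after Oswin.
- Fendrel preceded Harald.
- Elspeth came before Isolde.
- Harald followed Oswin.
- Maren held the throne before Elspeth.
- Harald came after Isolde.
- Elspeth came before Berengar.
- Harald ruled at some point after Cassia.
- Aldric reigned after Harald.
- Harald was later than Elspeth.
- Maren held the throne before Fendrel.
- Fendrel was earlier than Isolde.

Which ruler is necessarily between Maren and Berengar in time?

Tracing the constraints gives Maren → Elspeth → Berengar, so Elspeth sits after Maren and before Berengar.
No other ruler is forced both after Maren and before Berengar.

Elspeth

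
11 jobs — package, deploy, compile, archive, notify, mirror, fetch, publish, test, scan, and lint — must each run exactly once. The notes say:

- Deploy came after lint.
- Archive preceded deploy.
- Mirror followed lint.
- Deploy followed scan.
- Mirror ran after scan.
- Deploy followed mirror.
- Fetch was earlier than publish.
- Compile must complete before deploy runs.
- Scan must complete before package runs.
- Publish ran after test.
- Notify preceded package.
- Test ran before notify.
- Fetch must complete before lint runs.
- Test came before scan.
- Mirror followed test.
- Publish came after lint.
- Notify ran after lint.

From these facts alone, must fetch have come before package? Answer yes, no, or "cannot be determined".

yes

Chain the constraints: fetch → lint → notify → package. Each link is directly stated, so fetch comes before package.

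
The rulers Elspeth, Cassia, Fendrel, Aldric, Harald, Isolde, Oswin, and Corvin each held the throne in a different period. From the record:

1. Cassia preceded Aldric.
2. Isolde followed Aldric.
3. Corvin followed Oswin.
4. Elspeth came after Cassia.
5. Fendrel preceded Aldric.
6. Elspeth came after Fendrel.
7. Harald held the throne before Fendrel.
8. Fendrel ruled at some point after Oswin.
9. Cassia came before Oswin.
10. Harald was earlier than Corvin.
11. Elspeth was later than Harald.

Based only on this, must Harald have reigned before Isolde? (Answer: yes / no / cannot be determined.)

Chain the constraints: Harald → Fendrel → Aldric → Isolde. Each link is directly stated, so Harald comes before Isolde.

yes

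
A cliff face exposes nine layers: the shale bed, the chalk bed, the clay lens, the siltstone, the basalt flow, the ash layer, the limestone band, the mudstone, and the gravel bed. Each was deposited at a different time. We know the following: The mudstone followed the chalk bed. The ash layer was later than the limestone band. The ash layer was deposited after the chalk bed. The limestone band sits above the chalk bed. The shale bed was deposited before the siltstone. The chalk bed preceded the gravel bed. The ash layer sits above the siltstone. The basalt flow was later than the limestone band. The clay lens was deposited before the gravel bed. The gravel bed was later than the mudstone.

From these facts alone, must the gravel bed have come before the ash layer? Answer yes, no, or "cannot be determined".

No chain of stated constraints runs from the gravel bed to the ash layer, and none runs from the ash layer to the gravel bed either.
So the relative order of the gravel bed and the ash layer is not fixed by the given facts.

cannot be determined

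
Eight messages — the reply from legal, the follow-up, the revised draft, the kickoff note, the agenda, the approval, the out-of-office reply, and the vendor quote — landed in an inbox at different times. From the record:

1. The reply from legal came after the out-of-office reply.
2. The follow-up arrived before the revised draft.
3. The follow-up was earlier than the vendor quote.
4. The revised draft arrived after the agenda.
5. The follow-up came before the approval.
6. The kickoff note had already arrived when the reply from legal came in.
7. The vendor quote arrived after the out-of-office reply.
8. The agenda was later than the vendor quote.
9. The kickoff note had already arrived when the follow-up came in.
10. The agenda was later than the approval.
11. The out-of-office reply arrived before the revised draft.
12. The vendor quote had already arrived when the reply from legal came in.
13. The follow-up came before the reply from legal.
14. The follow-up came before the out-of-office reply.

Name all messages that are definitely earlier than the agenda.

Directly stated before the agenda: the approval and the vendor quote.
The follow-up reaches the agenda via the follow-up → the vendor quote → the agenda.
The kickoff note reaches the agenda via the kickoff note → the follow-up → the vendor quote → the agenda.
The out-of-office reply reaches the agenda via the out-of-office reply → the vendor quote → the agenda.
No chain forces the revised draft (or any of the others) ahead of the agenda.

the approval, the follow-up, the kickoff note, the out-of-office reply, the vendor quote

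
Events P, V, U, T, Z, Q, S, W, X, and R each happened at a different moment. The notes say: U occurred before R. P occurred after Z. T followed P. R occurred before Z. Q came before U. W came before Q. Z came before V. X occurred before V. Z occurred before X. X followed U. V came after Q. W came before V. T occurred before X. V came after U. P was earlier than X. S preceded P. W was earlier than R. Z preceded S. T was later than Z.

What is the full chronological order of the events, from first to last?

The constraints fix every adjacent pair, so only one ordering works:
W → Q → U → R → Z → S → P → T → X → V.

W, Q, U, R, Z, S, P, T, X, V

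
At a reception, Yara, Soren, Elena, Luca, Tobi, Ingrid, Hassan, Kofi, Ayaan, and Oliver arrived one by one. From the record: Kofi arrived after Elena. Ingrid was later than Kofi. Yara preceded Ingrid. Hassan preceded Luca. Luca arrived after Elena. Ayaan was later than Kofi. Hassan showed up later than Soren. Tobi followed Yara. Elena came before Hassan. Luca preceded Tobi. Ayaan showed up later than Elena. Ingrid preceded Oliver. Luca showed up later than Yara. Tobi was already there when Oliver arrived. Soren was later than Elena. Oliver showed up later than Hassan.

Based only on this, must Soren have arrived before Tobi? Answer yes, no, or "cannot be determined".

yes

Chain the constraints: Soren → Hassan → Luca → Tobi. Each link is directly stated, so Soren comes before Tobi.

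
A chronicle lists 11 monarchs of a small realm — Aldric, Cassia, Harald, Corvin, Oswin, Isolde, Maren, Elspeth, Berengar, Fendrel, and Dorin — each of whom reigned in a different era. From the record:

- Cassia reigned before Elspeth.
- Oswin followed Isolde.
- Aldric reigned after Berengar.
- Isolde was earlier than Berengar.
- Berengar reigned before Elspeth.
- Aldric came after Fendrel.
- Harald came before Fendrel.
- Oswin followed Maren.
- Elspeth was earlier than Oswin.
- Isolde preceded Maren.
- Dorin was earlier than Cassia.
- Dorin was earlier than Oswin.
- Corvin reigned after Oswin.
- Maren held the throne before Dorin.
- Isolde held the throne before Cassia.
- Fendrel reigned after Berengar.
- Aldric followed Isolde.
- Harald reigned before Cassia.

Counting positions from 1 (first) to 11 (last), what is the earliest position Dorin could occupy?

Isolde and Maren must both come before Dorin — 2 forced predecessors.
Nothing else is forced ahead of Dorin, so their earliest slot is position 2 + 1 = 3.

3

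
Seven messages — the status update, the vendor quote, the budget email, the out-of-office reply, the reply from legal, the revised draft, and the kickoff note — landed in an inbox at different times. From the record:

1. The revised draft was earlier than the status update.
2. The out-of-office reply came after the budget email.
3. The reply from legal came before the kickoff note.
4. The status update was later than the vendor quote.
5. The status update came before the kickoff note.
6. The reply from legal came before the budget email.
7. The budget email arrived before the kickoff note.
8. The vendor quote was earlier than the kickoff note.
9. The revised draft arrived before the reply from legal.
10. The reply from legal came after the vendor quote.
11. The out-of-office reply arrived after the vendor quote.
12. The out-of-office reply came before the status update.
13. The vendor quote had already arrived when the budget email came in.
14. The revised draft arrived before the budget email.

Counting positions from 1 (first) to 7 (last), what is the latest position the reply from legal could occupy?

3

The reply from legal must come before the budget email, the kickoff note, the out-of-office reply, and the status update — 4 messages forced after it.
Everything else can be placed before the reply from legal in some valid order, so the reply from legal can sit as late as position 7 − 4 = 3.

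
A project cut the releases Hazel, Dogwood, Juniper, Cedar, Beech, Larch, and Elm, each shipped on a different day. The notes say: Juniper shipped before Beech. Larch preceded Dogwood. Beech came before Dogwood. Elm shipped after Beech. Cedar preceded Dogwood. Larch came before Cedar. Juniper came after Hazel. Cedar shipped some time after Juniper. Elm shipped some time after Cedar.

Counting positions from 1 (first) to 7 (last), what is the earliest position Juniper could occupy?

2

Hazel must come before Juniper — 1 forced predecessor.
Nothing else is forced ahead of Juniper, so its earliest slot is position 1 + 1 = 2.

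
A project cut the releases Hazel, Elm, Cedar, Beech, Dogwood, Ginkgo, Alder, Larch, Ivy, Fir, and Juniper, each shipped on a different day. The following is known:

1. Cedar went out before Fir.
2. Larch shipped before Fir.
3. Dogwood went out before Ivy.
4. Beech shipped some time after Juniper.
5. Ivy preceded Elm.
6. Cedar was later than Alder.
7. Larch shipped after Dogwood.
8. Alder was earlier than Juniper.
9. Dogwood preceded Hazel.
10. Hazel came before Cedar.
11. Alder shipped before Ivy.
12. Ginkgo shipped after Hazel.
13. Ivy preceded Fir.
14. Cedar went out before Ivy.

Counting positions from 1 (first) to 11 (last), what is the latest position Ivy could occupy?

9

Ivy must come before Elm and Fir — 2 releases forced after it.
Everything else can be placed before Ivy in some valid order, so Ivy can sit as late as position 11 − 2 = 9.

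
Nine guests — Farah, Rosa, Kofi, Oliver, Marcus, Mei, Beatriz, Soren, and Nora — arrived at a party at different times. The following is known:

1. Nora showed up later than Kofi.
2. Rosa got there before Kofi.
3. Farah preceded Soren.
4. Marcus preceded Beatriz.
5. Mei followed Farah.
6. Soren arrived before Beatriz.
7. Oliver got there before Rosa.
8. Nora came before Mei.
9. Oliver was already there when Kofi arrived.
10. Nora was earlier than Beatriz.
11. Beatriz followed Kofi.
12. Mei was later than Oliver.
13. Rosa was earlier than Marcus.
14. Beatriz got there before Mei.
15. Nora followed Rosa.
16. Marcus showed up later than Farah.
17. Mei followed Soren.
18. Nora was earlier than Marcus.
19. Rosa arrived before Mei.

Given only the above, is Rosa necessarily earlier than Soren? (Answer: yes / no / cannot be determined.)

cannot be determined

No chain of stated constraints runs from Rosa to Soren, and none runs from Soren to Rosa either.
So the relative order of Rosa and Soren is not fixed by the given facts.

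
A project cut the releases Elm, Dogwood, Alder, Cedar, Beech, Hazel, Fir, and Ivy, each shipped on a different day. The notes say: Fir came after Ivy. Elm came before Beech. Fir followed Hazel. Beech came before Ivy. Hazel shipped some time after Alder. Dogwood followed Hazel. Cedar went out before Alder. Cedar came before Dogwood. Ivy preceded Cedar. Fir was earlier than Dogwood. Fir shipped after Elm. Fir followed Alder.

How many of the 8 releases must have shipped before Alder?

4

Directly stated before Alder: Cedar.
Beech reaches Alder via Beech → Ivy → Cedar → Alder.
Elm reaches Alder via Elm → Beech → Ivy → Cedar → Alder.
Ivy reaches Alder via Ivy → Cedar → Alder.
That's Beech, Cedar, Elm, and Ivy — 4 in all.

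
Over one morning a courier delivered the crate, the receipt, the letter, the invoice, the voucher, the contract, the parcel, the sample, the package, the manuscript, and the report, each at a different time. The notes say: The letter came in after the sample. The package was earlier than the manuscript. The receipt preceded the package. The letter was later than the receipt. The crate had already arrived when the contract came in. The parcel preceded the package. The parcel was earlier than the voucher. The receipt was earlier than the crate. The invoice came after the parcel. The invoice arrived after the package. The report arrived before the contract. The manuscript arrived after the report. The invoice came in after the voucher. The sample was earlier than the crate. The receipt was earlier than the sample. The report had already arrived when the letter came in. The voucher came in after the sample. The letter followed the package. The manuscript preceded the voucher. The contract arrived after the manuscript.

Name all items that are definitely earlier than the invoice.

the manuscript, the package, the parcel, the receipt, the report, the sample, the voucher

Directly stated before the invoice: the package, the parcel, and the voucher.
The manuscript reaches the invoice via the manuscript → the voucher → the invoice.
The receipt reaches the invoice via the receipt → the package → the invoice.
The report reaches the invoice via the report → the manuscript → the voucher → the invoice.
Likewise the sample reaches the invoice by chaining the stated constraints.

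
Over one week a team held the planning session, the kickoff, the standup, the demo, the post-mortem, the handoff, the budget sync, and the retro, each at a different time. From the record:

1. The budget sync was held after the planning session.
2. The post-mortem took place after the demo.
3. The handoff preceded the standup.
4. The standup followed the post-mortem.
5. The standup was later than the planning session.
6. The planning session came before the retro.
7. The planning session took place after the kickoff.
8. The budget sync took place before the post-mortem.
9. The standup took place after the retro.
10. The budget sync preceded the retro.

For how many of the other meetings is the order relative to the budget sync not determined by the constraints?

Forced before the budget sync: the kickoff and the planning session; forced after the budget sync: the post-mortem, the retro, and the standup.
That leaves the demo and the handoff with no forced order relative to the budget sync — 2.

2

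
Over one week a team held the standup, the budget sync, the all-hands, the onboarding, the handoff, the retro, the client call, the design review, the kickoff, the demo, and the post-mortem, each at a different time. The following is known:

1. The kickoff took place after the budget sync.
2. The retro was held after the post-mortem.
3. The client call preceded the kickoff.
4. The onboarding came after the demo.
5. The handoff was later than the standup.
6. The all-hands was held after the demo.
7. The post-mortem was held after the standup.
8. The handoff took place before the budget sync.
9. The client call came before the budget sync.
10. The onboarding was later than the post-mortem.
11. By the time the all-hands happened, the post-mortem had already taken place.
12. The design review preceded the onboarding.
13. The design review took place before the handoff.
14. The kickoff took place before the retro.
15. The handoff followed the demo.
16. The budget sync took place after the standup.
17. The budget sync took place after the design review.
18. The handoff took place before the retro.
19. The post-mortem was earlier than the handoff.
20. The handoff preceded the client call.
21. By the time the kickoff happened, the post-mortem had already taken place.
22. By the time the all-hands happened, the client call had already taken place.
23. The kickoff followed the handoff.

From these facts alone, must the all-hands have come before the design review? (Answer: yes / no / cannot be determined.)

no

Tracing the constraints gives the design review → the handoff → the client call → the all-hands, so the design review must come before the all-hands.
That means the all-hands cannot be before the design review.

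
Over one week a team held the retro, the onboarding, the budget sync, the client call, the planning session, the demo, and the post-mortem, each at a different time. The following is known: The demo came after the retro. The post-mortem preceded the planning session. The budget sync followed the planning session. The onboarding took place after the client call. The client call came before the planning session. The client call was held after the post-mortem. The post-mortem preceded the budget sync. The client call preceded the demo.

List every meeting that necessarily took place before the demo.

Directly stated before the demo: the client call and the retro.
The post-mortem reaches the demo via the post-mortem → the client call → the demo.
No chain forces the budget sync (or any of the others) ahead of the demo.

the client call, the post-mortem, the retro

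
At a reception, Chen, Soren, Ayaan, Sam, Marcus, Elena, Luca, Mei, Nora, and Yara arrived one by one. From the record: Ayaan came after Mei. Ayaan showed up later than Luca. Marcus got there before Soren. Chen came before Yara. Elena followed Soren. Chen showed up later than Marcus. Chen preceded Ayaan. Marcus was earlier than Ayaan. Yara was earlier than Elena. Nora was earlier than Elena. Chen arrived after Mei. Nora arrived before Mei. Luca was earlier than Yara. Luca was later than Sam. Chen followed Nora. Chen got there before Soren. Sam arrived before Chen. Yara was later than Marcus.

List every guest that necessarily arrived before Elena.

Chen, Luca, Marcus, Mei, Nora, Sam, Soren, Yara

Directly stated before Elena: Nora, Soren, and Yara.
Chen reaches Elena via Chen → Soren → Elena.
Luca reaches Elena via Luca → Yara → Elena.
Marcus reaches Elena via Marcus → Yara → Elena.
Likewise Mei and Sam each reach Elena by chaining the stated constraints.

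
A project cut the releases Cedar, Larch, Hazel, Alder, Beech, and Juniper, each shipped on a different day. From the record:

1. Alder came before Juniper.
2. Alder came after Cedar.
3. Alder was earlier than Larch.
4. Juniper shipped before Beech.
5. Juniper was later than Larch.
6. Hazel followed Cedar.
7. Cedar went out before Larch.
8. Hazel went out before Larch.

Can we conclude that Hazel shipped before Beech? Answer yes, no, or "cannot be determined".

yes

Chain the constraints: Hazel → Larch → Juniper → Beech. Each link is directly stated, so Hazel comes before Beech.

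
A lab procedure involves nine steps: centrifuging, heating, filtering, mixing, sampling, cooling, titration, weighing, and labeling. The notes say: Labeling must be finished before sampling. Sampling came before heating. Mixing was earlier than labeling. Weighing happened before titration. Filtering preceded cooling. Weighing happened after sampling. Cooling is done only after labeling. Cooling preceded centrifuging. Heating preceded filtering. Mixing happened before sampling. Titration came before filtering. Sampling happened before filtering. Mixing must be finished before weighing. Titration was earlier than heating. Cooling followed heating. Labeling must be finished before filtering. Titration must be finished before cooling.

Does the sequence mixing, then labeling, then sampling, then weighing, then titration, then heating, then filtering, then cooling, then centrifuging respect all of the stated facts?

yes

Check each stated constraint against the proposed order — e.g. labeling is ahead of filtering; labeling is ahead of cooling. Every pair is in the required order; nothing is violated.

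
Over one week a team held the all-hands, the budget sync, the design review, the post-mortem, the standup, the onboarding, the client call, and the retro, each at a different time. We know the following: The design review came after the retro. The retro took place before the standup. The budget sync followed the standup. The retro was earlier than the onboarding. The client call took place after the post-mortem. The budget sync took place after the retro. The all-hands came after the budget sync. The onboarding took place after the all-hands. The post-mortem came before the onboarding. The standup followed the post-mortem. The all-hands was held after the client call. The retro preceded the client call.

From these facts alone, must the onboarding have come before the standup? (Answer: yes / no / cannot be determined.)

Tracing the constraints gives the standup → the budget sync → the all-hands → the onboarding, so the standup must come before the onboarding.
That means the onboarding cannot be before the standup.

no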